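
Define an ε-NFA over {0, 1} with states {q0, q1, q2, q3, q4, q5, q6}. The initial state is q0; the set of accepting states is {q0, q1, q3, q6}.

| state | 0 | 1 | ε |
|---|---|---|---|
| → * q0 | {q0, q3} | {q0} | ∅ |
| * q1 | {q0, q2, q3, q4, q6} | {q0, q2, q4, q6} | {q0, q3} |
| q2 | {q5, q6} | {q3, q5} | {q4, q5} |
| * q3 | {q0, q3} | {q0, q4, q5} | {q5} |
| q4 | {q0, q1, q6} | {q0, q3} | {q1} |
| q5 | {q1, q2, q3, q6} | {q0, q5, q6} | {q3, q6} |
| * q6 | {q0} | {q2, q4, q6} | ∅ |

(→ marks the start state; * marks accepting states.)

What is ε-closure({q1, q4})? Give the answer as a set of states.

Begin with {q1, q4}.
q1 →ε {q0, q3}; add q0, q3.
q3 →ε {q5}; add q5.
q5 →ε {q3, q6}; add q6.
ε-closure = {q0, q1, q3, q4, q5, q6}.

{q0, q1, q3, q4, q5, q6}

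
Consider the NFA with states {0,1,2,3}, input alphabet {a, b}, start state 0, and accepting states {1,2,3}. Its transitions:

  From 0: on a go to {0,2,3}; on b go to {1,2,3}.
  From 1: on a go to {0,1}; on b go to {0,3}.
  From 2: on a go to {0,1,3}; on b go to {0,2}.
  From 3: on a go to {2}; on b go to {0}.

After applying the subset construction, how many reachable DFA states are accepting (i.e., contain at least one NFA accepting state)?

Start state of the DFA: {0}.
{0} --a--> {0,2,3}  [new]
{0} --b--> {1,2,3}  [new]
{0,2,3} --a--> {0,1,2,3}  [new]
{0,2,3} --b--> {0,1,2,3}  [seen]
{1,2,3} --a--> {0,1,2,3}  [seen]
{1,2,3} --b--> {0,2,3}  [seen]
{0,1,2,3} --a--> {0,1,2,3}  [seen]
{0,1,2,3} --b--> {0,1,2,3}  [seen]
Reachable DFA states: {0}, {0,2,3}, {1,2,3}, {0,1,2,3}.
Accepting DFA states (contain an NFA accepting state): {0,2,3}, {1,2,3}, {0,1,2,3}.

3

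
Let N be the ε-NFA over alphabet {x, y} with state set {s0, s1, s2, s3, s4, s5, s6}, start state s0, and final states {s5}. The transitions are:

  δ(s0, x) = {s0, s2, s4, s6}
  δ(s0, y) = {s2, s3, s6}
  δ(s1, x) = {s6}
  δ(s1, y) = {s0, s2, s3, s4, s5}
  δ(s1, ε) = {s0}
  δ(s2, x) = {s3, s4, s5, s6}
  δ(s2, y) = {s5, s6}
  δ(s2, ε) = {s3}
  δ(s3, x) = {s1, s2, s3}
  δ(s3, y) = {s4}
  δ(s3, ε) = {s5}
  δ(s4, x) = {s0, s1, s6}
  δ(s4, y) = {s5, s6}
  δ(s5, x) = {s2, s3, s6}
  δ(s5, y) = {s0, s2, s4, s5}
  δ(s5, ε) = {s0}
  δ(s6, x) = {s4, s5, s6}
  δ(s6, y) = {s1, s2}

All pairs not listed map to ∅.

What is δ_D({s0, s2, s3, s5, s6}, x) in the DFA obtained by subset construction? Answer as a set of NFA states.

δ(s0,x) = {s0, s2, s4, s6}; δ(s2,x) = {s3, s4, s5, s6}; δ(s3,x) = {s1, s2, s3}; δ(s5,x) = {s2, s3, s6}; δ(s6,x) = {s4, s5, s6}.
Union: {s0, s1, s2, s3, s4, s5, s6}.

{s0, s1, s2, s3, s4, s5, s6}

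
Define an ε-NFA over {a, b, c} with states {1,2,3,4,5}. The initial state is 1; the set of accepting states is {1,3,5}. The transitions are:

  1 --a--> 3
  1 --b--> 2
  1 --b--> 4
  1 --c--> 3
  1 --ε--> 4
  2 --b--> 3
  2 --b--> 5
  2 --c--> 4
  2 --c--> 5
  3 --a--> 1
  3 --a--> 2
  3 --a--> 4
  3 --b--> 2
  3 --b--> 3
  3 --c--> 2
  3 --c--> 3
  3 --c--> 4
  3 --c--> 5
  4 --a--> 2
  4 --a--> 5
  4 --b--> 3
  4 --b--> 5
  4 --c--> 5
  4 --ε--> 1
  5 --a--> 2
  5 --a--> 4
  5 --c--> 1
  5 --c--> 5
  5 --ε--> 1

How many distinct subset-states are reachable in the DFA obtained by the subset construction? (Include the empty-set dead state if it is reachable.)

Start state of the DFA: {1,4} (ε-closure of the NFA start).
{1,4} --a--> {1,2,3,4,5}  [new]
{1,4} --b--> {1,2,3,4,5}  [seen]
{1,4} --c--> {1,3,4,5}  [new]
{1,2,3,4,5} --a--> {1,2,3,4,5}  [seen]
{1,2,3,4,5} --b--> {1,2,3,4,5}  [seen]
{1,2,3,4,5} --c--> {1,2,3,4,5}  [seen]
{1,3,4,5} --a--> {1,2,3,4,5}  [seen]
{1,3,4,5} --b--> {1,2,3,4,5}  [seen]
{1,3,4,5} --c--> {1,2,3,4,5}  [seen]
Reachable DFA states: {1,4}, {1,2,3,4,5}, {1,3,4,5}.

3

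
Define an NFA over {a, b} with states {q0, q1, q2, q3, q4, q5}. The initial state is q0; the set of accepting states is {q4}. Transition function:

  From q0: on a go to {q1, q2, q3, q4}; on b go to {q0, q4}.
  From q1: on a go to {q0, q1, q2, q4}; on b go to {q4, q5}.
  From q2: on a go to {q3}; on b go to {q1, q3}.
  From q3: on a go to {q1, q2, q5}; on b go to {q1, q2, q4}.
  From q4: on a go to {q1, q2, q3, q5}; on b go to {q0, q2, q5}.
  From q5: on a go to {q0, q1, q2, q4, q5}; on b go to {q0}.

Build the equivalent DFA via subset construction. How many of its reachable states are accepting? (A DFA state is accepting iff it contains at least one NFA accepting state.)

Start state of the DFA: {q0}.
{q0} --a--> {q1, q2, q3, q4}  [new]
{q0} --b--> {q0, q4}  [new]
{q1, q2, q3, q4} --a--> {q0, q1, q2, q3, q4, q5}  [new]
{q1, q2, q3, q4} --b--> {q0, q1, q2, q3, q4, q5}  [seen]
{q0, q4} --a--> {q1, q2, q3, q4, q5}  [new]
{q0, q4} --b--> {q0, q2, q4, q5}  [new]
{q0, q1, q2, q3, q4, q5} --a--> {q0, q1, q2, q3, q4, q5}  [seen]
{q0, q1, q2, q3, q4, q5} --b--> {q0, q1, q2, q3, q4, q5}  [seen]
{q1, q2, q3, q4, q5} --a--> {q0, q1, q2, q3, q4, q5}  [seen]
{q1, q2, q3, q4, q5} --b--> {q0, q1, q2, q3, q4, q5}  [seen]
{q0, q2, q4, q5} --a--> {q0, q1, q2, q3, q4, q5}  [seen]
{q0, q2, q4, q5} --b--> {q0, q1, q2, q3, q4, q5}  [seen]
Reachable DFA states: {q0}, {q1, q2, q3, q4}, {q0, q4}, {q0, q1, q2, q3, q4, q5}, {q1, q2, q3, q4, q5}, {q0, q2, q4, q5}.
Accepting DFA states (contain an NFA accepting state): {q1, q2, q3, q4}, {q0, q4}, {q0, q1, q2, q3, q4, q5}, {q1, q2, q3, q4, q5}, {q0, q2, q4, q5}.

5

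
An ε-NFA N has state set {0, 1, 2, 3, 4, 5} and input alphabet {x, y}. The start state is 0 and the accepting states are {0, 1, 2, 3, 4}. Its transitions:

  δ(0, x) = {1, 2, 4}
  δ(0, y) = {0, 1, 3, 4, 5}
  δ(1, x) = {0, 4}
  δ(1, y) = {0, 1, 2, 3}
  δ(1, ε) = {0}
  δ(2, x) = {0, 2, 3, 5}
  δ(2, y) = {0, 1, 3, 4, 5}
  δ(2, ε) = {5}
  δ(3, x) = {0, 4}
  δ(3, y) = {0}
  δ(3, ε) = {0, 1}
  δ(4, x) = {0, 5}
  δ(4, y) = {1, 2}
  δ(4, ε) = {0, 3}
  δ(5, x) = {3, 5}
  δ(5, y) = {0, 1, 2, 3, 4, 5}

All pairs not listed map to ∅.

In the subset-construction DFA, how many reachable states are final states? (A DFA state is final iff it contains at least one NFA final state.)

3

Start state of the DFA: {0} (ε-closure of the NFA start).
{0} --x--> {0, 1, 2, 3, 4, 5}  [new]
{0} --y--> {0, 1, 3, 4, 5}  [new]
{0, 1, 2, 3, 4, 5} --x--> {0, 1, 2, 3, 4, 5}  [seen]
{0, 1, 2, 3, 4, 5} --y--> {0, 1, 2, 3, 4, 5}  [seen]
{0, 1, 3, 4, 5} --x--> {0, 1, 2, 3, 4, 5}  [seen]
{0, 1, 3, 4, 5} --y--> {0, 1, 2, 3, 4, 5}  [seen]
Reachable DFA states: {0}, {0, 1, 2, 3, 4, 5}, {0, 1, 3, 4, 5}.
Accepting DFA states (contain an NFA accepting state): {0}, {0, 1, 2, 3, 4, 5}, {0, 1, 3, 4, 5}.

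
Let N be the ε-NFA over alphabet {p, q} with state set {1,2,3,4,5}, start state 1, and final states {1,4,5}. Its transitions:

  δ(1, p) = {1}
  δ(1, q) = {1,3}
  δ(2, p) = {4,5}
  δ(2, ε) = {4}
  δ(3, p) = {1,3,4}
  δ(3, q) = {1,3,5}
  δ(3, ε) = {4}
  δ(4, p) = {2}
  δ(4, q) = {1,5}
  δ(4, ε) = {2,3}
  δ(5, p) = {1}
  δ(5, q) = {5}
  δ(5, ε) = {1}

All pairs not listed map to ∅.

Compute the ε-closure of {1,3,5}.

{1,2,3,4,5}

Begin with {1,3,5}.
3 →ε {4}; add 4.
4 →ε {2,3}; add 2.
ε-closure = {1,2,3,4,5}.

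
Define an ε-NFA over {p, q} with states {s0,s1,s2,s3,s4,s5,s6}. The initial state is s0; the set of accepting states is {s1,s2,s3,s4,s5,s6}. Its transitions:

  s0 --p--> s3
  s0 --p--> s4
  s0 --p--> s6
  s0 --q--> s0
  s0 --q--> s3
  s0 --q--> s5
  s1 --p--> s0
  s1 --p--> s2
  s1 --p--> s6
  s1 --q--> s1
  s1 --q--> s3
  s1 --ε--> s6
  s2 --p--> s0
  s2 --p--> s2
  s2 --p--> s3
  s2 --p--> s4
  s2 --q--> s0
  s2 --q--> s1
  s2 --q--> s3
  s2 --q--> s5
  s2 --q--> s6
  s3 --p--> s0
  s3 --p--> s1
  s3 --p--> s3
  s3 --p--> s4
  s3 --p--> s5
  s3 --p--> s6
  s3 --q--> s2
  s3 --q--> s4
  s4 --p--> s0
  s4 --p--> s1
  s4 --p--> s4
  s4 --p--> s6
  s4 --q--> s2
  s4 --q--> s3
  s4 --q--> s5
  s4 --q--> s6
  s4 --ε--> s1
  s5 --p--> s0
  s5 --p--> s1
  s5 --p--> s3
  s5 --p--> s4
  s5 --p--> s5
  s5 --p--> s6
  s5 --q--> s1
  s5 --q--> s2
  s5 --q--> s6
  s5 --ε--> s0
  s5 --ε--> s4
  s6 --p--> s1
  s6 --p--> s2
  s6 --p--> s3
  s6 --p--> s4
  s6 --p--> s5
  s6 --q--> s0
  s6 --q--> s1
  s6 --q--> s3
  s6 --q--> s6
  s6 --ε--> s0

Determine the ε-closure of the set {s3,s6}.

{s0,s3,s6}

Begin with {s3,s6}.
s6 →ε {s0}; add s0.
ε-closure = {s0,s3,s6}.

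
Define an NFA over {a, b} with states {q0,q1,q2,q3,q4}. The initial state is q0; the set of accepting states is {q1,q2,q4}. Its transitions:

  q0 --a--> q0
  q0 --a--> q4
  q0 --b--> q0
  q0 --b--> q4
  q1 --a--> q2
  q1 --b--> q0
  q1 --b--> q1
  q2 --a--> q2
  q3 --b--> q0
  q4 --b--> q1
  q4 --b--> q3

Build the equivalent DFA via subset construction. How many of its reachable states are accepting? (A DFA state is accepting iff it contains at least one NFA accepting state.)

3

Start state of the DFA: {q0}.
{q0} --a--> {q0,q4}  [new]
{q0} --b--> {q0,q4}  [seen]
{q0,q4} --a--> {q0,q4}  [seen]
{q0,q4} --b--> {q0,q1,q3,q4}  [new]
{q0,q1,q3,q4} --a--> {q0,q2,q4}  [new]
{q0,q1,q3,q4} --b--> {q0,q1,q3,q4}  [seen]
{q0,q2,q4} --a--> {q0,q2,q4}  [seen]
{q0,q2,q4} --b--> {q0,q1,q3,q4}  [seen]
Reachable DFA states: {q0}, {q0,q4}, {q0,q1,q3,q4}, {q0,q2,q4}.
Accepting DFA states (contain an NFA accepting state): {q0,q4}, {q0,q1,q3,q4}, {q0,q2,q4}.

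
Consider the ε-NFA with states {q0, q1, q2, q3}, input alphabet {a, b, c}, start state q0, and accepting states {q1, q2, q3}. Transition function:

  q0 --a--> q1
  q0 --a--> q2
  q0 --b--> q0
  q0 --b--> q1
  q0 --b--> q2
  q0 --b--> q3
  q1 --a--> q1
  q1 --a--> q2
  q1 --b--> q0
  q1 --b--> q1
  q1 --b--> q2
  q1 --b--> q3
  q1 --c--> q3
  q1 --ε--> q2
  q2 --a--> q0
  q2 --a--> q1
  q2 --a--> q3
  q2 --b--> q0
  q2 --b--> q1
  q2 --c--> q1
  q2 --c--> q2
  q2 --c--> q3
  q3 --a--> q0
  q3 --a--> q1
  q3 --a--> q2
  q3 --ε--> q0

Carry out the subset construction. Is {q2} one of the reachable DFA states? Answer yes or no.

Start state of the DFA: {q0} (ε-closure of the NFA start).
{q0} --a--> {q1, q2}  [new]
{q0} --b--> {q0, q1, q2, q3}  [new]
{q0} --c--> ∅  [new]
{q1, q2} --a--> {q0, q1, q2, q3}  [seen]
{q1, q2} --b--> {q0, q1, q2, q3}  [seen]
{q1, q2} --c--> {q0, q1, q2, q3}  [seen]
{q0, q1, q2, q3} --a--> {q0, q1, q2, q3}  [seen]
{q0, q1, q2, q3} --b--> {q0, q1, q2, q3}  [seen]
{q0, q1, q2, q3} --c--> {q0, q1, q2, q3}  [seen]
∅ --a--> ∅  [seen]
∅ --b--> ∅  [seen]
∅ --c--> ∅  [seen]
Reachable DFA states: {q0}, {q1, q2}, {q0, q1, q2, q3}, ∅.
{q2} is not among them.

no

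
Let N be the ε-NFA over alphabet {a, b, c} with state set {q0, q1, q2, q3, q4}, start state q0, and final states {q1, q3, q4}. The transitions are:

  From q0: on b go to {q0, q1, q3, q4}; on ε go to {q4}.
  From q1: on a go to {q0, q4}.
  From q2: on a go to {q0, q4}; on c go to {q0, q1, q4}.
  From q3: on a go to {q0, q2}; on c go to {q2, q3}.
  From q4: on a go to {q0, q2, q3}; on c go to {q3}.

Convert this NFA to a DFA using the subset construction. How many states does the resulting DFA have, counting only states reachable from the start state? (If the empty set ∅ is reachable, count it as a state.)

Start state of the DFA: {q0, q4} (ε-closure of the NFA start).
{q0, q4} --a--> {q0, q2, q3, q4}  [new]
{q0, q4} --b--> {q0, q1, q3, q4}  [new]
{q0, q4} --c--> {q3}  [new]
{q0, q2, q3, q4} --a--> {q0, q2, q3, q4}  [seen]
{q0, q2, q3, q4} --b--> {q0, q1, q3, q4}  [seen]
{q0, q2, q3, q4} --c--> {q0, q1, q2, q3, q4}  [new]
{q0, q1, q3, q4} --a--> {q0, q2, q3, q4}  [seen]
{q0, q1, q3, q4} --b--> {q0, q1, q3, q4}  [seen]
{q0, q1, q3, q4} --c--> {q2, q3}  [new]
{q3} --a--> {q0, q2, q4}  [new]
{q3} --b--> ∅  [new]
{q3} --c--> {q2, q3}  [seen]
{q0, q1, q2, q3, q4} --a--> {q0, q2, q3, q4}  [seen]
{q0, q1, q2, q3, q4} --b--> {q0, q1, q3, q4}  [seen]
{q0, q1, q2, q3, q4} --c--> {q0, q1, q2, q3, q4}  [seen]
{q2, q3} --a--> {q0, q2, q4}  [seen]
{q2, q3} --b--> ∅  [seen]
{q2, q3} --c--> {q0, q1, q2, q3, q4}  [seen]
{q0, q2, q4} --a--> {q0, q2, q3, q4}  [seen]
{q0, q2, q4} --b--> {q0, q1, q3, q4}  [seen]
{q0, q2, q4} --c--> {q0, q1, q3, q4}  [seen]
∅ --a--> ∅  [seen]
∅ --b--> ∅  [seen]
∅ --c--> ∅  [seen]
Reachable DFA states: {q0, q4}, {q0, q2, q3, q4}, {q0, q1, q3, q4}, {q3}, {q0, q1, q2, q3, q4}, {q2, q3}, {q0, q2, q4}, ∅.

8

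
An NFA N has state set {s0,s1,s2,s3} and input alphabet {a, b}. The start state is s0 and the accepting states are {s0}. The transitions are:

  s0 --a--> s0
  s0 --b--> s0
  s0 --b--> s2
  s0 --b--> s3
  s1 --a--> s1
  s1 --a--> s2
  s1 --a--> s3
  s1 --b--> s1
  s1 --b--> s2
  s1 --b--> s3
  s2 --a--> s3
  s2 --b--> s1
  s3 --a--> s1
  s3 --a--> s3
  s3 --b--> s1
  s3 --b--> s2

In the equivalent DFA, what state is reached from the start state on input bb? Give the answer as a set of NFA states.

Start: {s0}.
δ(s0,b) = {s0,s2,s3}.
Union: {s0,s2,s3}.
After b: {s0,s2,s3}.
δ(s0,b) = {s0,s2,s3}; δ(s2,b) = {s1}; δ(s3,b) = {s1,s2}.
Union: {s0,s1,s2,s3}.
After b: {s0,s1,s2,s3}.

{s0,s1,s2,s3}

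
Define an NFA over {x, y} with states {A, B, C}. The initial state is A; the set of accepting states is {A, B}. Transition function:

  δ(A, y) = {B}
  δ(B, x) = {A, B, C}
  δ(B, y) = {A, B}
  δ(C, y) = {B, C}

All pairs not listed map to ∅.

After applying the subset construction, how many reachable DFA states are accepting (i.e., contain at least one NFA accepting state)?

Start state of the DFA: {A}.
{A} --x--> ∅  [new]
{A} --y--> {B}  [new]
∅ --x--> ∅  [seen]
∅ --y--> ∅  [seen]
{B} --x--> {A, B, C}  [new]
{B} --y--> {A, B}  [new]
{A, B, C} --x--> {A, B, C}  [seen]
{A, B, C} --y--> {A, B, C}  [seen]
{A, B} --x--> {A, B, C}  [seen]
{A, B} --y--> {A, B}  [seen]
Reachable DFA states: {A}, ∅, {B}, {A, B, C}, {A, B}.
Accepting DFA states (contain an NFA accepting state): {A}, {B}, {A, B, C}, {A, B}.

4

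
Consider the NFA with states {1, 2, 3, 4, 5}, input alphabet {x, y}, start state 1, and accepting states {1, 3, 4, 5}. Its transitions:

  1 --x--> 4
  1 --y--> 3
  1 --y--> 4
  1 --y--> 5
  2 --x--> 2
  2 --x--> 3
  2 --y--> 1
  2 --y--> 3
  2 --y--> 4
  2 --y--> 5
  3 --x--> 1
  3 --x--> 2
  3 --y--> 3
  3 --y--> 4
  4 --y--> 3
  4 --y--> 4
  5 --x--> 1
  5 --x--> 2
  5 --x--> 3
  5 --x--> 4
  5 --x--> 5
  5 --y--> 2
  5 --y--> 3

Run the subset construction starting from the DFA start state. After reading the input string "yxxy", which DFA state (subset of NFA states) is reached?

{1, 2, 3, 4, 5}

Start: {1}.
δ(1,y) = {3, 4, 5}.
Union: {3, 4, 5}.
After y: {3, 4, 5}.
δ(3,x) = {1, 2}; δ(4,x) = ∅; δ(5,x) = {1, 2, 3, 4, 5}.
Union: {1, 2, 3, 4, 5}.
After x: {1, 2, 3, 4, 5}.
δ(1,x) = {4}; δ(2,x) = {2, 3}; δ(3,x) = {1, 2}; δ(4,x) = ∅; δ(5,x) = {1, 2, 3, 4, 5}.
Union: {1, 2, 3, 4, 5}.
After x: {1, 2, 3, 4, 5}.
δ(1,y) = {3, 4, 5}; δ(2,y) = {1, 3, 4, 5}; δ(3,y) = {3, 4}; δ(4,y) = {3, 4}; δ(5,y) = {2, 3}.
Union: {1, 2, 3, 4, 5}.
After y: {1, 2, 3, 4, 5}.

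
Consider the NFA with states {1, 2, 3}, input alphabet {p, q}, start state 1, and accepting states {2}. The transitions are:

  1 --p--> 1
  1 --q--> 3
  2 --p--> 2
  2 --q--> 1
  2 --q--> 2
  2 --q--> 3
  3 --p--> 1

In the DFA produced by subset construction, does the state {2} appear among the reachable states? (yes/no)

no

Start state of the DFA: {1}.
{1} --p--> {1}  [seen]
{1} --q--> {3}  [new]
{3} --p--> {1}  [seen]
{3} --q--> ∅  [new]
∅ --p--> ∅  [seen]
∅ --q--> ∅  [seen]
Reachable DFA states: {1}, {3}, ∅.
{2} is not among them.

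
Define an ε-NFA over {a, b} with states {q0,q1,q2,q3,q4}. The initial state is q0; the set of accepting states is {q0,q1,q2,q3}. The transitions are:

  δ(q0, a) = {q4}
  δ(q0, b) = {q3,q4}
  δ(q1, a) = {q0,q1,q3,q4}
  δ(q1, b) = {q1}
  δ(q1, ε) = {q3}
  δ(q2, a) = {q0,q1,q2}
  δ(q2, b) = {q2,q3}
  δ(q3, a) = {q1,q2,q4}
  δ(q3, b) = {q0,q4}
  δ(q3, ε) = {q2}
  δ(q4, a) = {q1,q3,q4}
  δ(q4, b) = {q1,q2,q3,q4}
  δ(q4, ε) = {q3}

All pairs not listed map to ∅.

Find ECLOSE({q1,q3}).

Begin with {q1,q3}.
q3 →ε {q2}; add q2.
ε-closure = {q1,q2,q3}.

{q1,q2,q3}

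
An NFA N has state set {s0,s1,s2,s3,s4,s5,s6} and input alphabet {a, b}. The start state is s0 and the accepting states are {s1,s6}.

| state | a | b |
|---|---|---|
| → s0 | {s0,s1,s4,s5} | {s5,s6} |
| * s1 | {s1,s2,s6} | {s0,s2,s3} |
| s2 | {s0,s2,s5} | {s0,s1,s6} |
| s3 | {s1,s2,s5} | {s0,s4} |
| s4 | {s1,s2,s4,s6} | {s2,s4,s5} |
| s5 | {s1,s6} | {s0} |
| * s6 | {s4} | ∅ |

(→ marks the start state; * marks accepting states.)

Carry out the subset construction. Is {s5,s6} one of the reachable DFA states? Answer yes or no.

yes

Start state of the DFA: {s0}.
{s0} --a--> {s0,s1,s4,s5}  [new]
{s0} --b--> {s5,s6}  [new]
{s0,s1,s4,s5} --a--> {s0,s1,s2,s4,s5,s6}  [new]
{s0,s1,s4,s5} --b--> {s0,s2,s3,s4,s5,s6}  [new]
{s5,s6} --a--> {s1,s4,s6}  [new]
{s5,s6} --b--> {s0}  [seen]
{s0,s1,s2,s4,s5,s6} --a--> {s0,s1,s2,s4,s5,s6}  [seen]
{s0,s1,s2,s4,s5,s6} --b--> {s0,s1,s2,s3,s4,s5,s6}  [new]
{s0,s2,s3,s4,s5,s6} --a--> {s0,s1,s2,s4,s5,s6}  [seen]
{s0,s2,s3,s4,s5,s6} --b--> {s0,s1,s2,s4,s5,s6}  [seen]
{s1,s4,s6} --a--> {s1,s2,s4,s6}  [new]
{s1,s4,s6} --b--> {s0,s2,s3,s4,s5}  [new]
{s0,s1,s2,s3,s4,s5,s6} --a--> {s0,s1,s2,s4,s5,s6}  [seen]
{s0,s1,s2,s3,s4,s5,s6} --b--> {s0,s1,s2,s3,s4,s5,s6}  [seen]
{s1,s2,s4,s6} --a--> {s0,s1,s2,s4,s5,s6}  [seen]
{s1,s2,s4,s6} --b--> {s0,s1,s2,s3,s4,s5,s6}  [seen]
{s0,s2,s3,s4,s5} --a--> {s0,s1,s2,s4,s5,s6}  [seen]
{s0,s2,s3,s4,s5} --b--> {s0,s1,s2,s4,s5,s6}  [seen]
Reachable DFA states: {s0}, {s0,s1,s4,s5}, {s5,s6}, {s0,s1,s2,s4,s5,s6}, {s0,s2,s3,s4,s5,s6}, {s1,s4,s6}, {s0,s1,s2,s3,s4,s5,s6}, {s1,s2,s4,s6}, {s0,s2,s3,s4,s5}.
{s5,s6} is among them.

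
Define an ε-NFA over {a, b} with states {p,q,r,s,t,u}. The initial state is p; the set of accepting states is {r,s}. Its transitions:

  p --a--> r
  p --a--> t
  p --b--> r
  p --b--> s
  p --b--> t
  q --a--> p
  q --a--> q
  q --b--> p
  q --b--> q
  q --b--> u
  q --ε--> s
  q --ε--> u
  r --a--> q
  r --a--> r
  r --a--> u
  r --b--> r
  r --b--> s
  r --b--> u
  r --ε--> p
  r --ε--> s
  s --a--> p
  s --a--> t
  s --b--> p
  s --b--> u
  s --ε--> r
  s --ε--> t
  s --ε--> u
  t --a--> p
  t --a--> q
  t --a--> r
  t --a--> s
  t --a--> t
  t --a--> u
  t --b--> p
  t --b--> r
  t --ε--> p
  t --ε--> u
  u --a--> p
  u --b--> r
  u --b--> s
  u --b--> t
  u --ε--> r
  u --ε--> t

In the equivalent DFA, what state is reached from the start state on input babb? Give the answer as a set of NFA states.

Start: {p}.
δ(p,b) = {r,s,t}.
Union: {r,s,t}.
ε-closure gives {p,r,s,t,u}.
After b: {p,r,s,t,u}.
δ(p,a) = {r,t}; δ(r,a) = {q,r,u}; δ(s,a) = {p,t}; δ(t,a) = {p,q,r,s,t,u}; δ(u,a) = {p}.
Union: {p,q,r,s,t,u}.
After a: {p,q,r,s,t,u}.
δ(p,b) = {r,s,t}; δ(q,b) = {p,q,u}; δ(r,b) = {r,s,u}; δ(s,b) = {p,u}; δ(t,b) = {p,r}; δ(u,b) = {r,s,t}.
Union: {p,q,r,s,t,u}.
After b: {p,q,r,s,t,u}.
δ(p,b) = {r,s,t}; δ(q,b) = {p,q,u}; δ(r,b) = {r,s,u}; δ(s,b) = {p,u}; δ(t,b) = {p,r}; δ(u,b) = {r,s,t}.
Union: {p,q,r,s,t,u}.
After b: {p,q,r,s,t,u}.

{p,q,r,s,t,u}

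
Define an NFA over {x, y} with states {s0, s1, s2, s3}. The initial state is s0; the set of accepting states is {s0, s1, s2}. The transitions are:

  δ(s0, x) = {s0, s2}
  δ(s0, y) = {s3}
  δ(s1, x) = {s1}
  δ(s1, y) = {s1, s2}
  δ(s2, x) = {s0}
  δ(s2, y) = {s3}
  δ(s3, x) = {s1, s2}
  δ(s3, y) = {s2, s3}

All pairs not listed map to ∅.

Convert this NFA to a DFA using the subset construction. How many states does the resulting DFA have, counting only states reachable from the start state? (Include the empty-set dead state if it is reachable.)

Start state of the DFA: {s0}.
{s0} --x--> {s0, s2}  [new]
{s0} --y--> {s3}  [new]
{s0, s2} --x--> {s0, s2}  [seen]
{s0, s2} --y--> {s3}  [seen]
{s3} --x--> {s1, s2}  [new]
{s3} --y--> {s2, s3}  [new]
{s1, s2} --x--> {s0, s1}  [new]
{s1, s2} --y--> {s1, s2, s3}  [new]
{s2, s3} --x--> {s0, s1, s2}  [new]
{s2, s3} --y--> {s2, s3}  [seen]
{s0, s1} --x--> {s0, s1, s2}  [seen]
{s0, s1} --y--> {s1, s2, s3}  [seen]
{s1, s2, s3} --x--> {s0, s1, s2}  [seen]
{s1, s2, s3} --y--> {s1, s2, s3}  [seen]
{s0, s1, s2} --x--> {s0, s1, s2}  [seen]
{s0, s1, s2} --y--> {s1, s2, s3}  [seen]
Reachable DFA states: {s0}, {s0, s2}, {s3}, {s1, s2}, {s2, s3}, {s0, s1}, {s1, s2, s3}, {s0, s1, s2}.

8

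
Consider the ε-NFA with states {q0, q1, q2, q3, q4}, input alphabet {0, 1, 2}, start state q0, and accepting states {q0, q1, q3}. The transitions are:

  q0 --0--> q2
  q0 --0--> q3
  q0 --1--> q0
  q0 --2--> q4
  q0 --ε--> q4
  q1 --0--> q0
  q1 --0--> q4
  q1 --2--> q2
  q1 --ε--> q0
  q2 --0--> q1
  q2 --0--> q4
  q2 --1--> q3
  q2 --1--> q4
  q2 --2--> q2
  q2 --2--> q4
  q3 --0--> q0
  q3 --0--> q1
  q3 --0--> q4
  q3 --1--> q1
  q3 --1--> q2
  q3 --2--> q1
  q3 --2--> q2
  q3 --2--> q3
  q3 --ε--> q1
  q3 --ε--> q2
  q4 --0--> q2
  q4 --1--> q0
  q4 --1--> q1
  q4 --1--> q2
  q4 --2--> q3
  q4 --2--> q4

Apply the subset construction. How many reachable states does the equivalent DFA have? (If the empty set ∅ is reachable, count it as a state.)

Start state of the DFA: {q0, q4} (ε-closure of the NFA start).
{q0, q4} --0--> {q0, q1, q2, q3, q4}  [new]
{q0, q4} --1--> {q0, q1, q2, q4}  [new]
{q0, q4} --2--> {q0, q1, q2, q3, q4}  [seen]
{q0, q1, q2, q3, q4} --0--> {q0, q1, q2, q3, q4}  [seen]
{q0, q1, q2, q3, q4} --1--> {q0, q1, q2, q3, q4}  [seen]
{q0, q1, q2, q3, q4} --2--> {q0, q1, q2, q3, q4}  [seen]
{q0, q1, q2, q4} --0--> {q0, q1, q2, q3, q4}  [seen]
{q0, q1, q2, q4} --1--> {q0, q1, q2, q3, q4}  [seen]
{q0, q1, q2, q4} --2--> {q0, q1, q2, q3, q4}  [seen]
Reachable DFA states: {q0, q4}, {q0, q1, q2, q3, q4}, {q0, q1, q2, q4}.

3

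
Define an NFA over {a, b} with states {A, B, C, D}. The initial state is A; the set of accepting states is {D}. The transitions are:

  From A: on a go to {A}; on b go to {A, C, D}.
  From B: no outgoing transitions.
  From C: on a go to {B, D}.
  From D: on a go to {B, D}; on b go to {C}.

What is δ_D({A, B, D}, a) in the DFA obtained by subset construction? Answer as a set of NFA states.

δ(A,a) = {A}; δ(B,a) = ∅; δ(D,a) = {B, D}.
Union: {A, B, D}.

{A, B, D}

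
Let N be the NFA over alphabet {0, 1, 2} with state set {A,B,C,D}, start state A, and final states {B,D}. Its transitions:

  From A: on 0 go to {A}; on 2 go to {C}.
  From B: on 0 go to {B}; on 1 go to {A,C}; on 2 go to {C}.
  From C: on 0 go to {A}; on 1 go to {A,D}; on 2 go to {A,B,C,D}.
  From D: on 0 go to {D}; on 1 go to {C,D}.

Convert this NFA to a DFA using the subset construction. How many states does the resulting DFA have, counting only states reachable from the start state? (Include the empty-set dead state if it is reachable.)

8

Start state of the DFA: {A}.
{A} --0--> {A}  [seen]
{A} --1--> ∅  [new]
{A} --2--> {C}  [new]
∅ --0--> ∅  [seen]
∅ --1--> ∅  [seen]
∅ --2--> ∅  [seen]
{C} --0--> {A}  [seen]
{C} --1--> {A,D}  [new]
{C} --2--> {A,B,C,D}  [new]
{A,D} --0--> {A,D}  [seen]
{A,D} --1--> {C,D}  [new]
{A,D} --2--> {C}  [seen]
{A,B,C,D} --0--> {A,B,D}  [new]
{A,B,C,D} --1--> {A,C,D}  [new]
{A,B,C,D} --2--> {A,B,C,D}  [seen]
{C,D} --0--> {A,D}  [seen]
{C,D} --1--> {A,C,D}  [seen]
{C,D} --2--> {A,B,C,D}  [seen]
{A,B,D} --0--> {A,B,D}  [seen]
{A,B,D} --1--> {A,C,D}  [seen]
{A,B,D} --2--> {C}  [seen]
{A,C,D} --0--> {A,D}  [seen]
{A,C,D} --1--> {A,C,D}  [seen]
{A,C,D} --2--> {A,B,C,D}  [seen]
Reachable DFA states: {A}, ∅, {C}, {A,D}, {A,B,C,D}, {C,D}, {A,B,D}, {A,C,D}.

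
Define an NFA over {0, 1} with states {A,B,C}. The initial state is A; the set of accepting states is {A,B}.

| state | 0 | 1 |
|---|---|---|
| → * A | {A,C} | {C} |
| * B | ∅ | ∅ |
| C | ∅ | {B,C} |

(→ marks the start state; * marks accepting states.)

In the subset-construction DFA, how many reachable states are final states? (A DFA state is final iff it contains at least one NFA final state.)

Start state of the DFA: {A}.
{A} --0--> {A,C}  [new]
{A} --1--> {C}  [new]
{A,C} --0--> {A,C}  [seen]
{A,C} --1--> {B,C}  [new]
{C} --0--> ∅  [new]
{C} --1--> {B,C}  [seen]
{B,C} --0--> ∅  [seen]
{B,C} --1--> {B,C}  [seen]
∅ --0--> ∅  [seen]
∅ --1--> ∅  [seen]
Reachable DFA states: {A}, {A,C}, {C}, {B,C}, ∅.
Accepting DFA states (contain an NFA accepting state): {A}, {A,C}, {B,C}.

3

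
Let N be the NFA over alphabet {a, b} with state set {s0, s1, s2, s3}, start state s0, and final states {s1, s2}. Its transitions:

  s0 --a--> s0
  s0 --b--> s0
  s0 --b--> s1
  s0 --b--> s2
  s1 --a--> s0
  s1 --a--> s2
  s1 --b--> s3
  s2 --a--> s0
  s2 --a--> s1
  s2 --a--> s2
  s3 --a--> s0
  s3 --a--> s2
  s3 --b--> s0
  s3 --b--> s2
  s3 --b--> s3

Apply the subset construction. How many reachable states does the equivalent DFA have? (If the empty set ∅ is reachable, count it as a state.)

Start state of the DFA: {s0}.
{s0} --a--> {s0}  [seen]
{s0} --b--> {s0, s1, s2}  [new]
{s0, s1, s2} --a--> {s0, s1, s2}  [seen]
{s0, s1, s2} --b--> {s0, s1, s2, s3}  [new]
{s0, s1, s2, s3} --a--> {s0, s1, s2}  [seen]
{s0, s1, s2, s3} --b--> {s0, s1, s2, s3}  [seen]
Reachable DFA states: {s0}, {s0, s1, s2}, {s0, s1, s2, s3}.

3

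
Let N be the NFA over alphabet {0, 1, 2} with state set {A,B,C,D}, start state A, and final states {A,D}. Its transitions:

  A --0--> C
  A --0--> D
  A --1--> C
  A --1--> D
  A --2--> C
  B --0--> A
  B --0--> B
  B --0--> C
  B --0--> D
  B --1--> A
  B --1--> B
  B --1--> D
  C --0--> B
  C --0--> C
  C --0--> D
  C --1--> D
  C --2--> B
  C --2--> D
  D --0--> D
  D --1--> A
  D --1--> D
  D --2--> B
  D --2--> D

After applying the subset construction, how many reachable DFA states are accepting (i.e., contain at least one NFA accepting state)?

9

Start state of the DFA: {A}.
{A} --0--> {C,D}  [new]
{A} --1--> {C,D}  [seen]
{A} --2--> {C}  [new]
{C,D} --0--> {B,C,D}  [new]
{C,D} --1--> {A,D}  [new]
{C,D} --2--> {B,D}  [new]
{C} --0--> {B,C,D}  [seen]
{C} --1--> {D}  [new]
{C} --2--> {B,D}  [seen]
{B,C,D} --0--> {A,B,C,D}  [new]
{B,C,D} --1--> {A,B,D}  [new]
{B,C,D} --2--> {B,D}  [seen]
{A,D} --0--> {C,D}  [seen]
{A,D} --1--> {A,C,D}  [new]
{A,D} --2--> {B,C,D}  [seen]
{B,D} --0--> {A,B,C,D}  [seen]
{B,D} --1--> {A,B,D}  [seen]
{B,D} --2--> {B,D}  [seen]
{D} --0--> {D}  [seen]
{D} --1--> {A,D}  [seen]
{D} --2--> {B,D}  [seen]
{A,B,C,D} --0--> {A,B,C,D}  [seen]
{A,B,C,D} --1--> {A,B,C,D}  [seen]
{A,B,C,D} --2--> {B,C,D}  [seen]
{A,B,D} --0--> {A,B,C,D}  [seen]
{A,B,D} --1--> {A,B,C,D}  [seen]
{A,B,D} --2--> {B,C,D}  [seen]
{A,C,D} --0--> {B,C,D}  [seen]
{A,C,D} --1--> {A,C,D}  [seen]
{A,C,D} --2--> {B,C,D}  [seen]
Reachable DFA states: {A}, {C,D}, {C}, {B,C,D}, {A,D}, {B,D}, {D}, {A,B,C,D}, {A,B,D}, {A,C,D}.
Accepting DFA states (contain an NFA accepting state): {A}, {C,D}, {B,C,D}, {A,D}, {B,D}, {D}, {A,B,C,D}, {A,B,D}, {A,C,D}.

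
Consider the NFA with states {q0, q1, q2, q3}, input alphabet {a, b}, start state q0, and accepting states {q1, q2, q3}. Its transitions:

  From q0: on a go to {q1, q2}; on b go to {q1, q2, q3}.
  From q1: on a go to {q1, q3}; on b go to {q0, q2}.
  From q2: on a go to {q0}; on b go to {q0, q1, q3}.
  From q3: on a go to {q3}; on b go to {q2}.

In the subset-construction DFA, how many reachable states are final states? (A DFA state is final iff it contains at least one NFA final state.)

Start state of the DFA: {q0}.
{q0} --a--> {q1, q2}  [new]
{q0} --b--> {q1, q2, q3}  [new]
{q1, q2} --a--> {q0, q1, q3}  [new]
{q1, q2} --b--> {q0, q1, q2, q3}  [new]
{q1, q2, q3} --a--> {q0, q1, q3}  [seen]
{q1, q2, q3} --b--> {q0, q1, q2, q3}  [seen]
{q0, q1, q3} --a--> {q1, q2, q3}  [seen]
{q0, q1, q3} --b--> {q0, q1, q2, q3}  [seen]
{q0, q1, q2, q3} --a--> {q0, q1, q2, q3}  [seen]
{q0, q1, q2, q3} --b--> {q0, q1, q2, q3}  [seen]
Reachable DFA states: {q0}, {q1, q2}, {q1, q2, q3}, {q0, q1, q3}, {q0, q1, q2, q3}.
Accepting DFA states (contain an NFA accepting state): {q1, q2}, {q1, q2, q3}, {q0, q1, q3}, {q0, q1, q2, q3}.

4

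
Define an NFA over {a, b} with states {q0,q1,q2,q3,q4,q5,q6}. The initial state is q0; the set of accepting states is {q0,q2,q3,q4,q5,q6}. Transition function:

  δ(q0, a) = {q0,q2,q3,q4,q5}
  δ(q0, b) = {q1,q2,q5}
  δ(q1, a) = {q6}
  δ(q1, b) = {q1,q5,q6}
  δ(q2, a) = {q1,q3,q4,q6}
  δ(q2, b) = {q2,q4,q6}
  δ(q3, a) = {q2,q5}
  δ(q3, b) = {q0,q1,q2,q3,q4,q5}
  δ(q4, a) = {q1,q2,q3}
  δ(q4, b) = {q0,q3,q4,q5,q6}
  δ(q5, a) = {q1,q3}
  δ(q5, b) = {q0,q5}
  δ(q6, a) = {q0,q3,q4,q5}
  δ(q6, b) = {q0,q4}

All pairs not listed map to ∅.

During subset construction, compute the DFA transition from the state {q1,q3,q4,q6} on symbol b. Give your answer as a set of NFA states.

δ(q1,b) = {q1,q5,q6}; δ(q3,b) = {q0,q1,q2,q3,q4,q5}; δ(q4,b) = {q0,q3,q4,q5,q6}; δ(q6,b) = {q0,q4}.
Union: {q0,q1,q2,q3,q4,q5,q6}.

{q0,q1,q2,q3,q4,q5,q6}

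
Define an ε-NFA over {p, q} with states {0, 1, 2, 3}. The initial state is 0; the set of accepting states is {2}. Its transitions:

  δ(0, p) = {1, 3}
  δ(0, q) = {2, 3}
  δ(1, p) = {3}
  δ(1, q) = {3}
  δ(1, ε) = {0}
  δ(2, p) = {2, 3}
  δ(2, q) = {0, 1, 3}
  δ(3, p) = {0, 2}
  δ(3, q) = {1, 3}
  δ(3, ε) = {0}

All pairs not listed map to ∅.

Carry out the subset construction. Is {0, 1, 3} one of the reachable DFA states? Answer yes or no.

yes

Start state of the DFA: {0} (ε-closure of the NFA start).
{0} --p--> {0, 1, 3}  [new]
{0} --q--> {0, 2, 3}  [new]
{0, 1, 3} --p--> {0, 1, 2, 3}  [new]
{0, 1, 3} --q--> {0, 1, 2, 3}  [seen]
{0, 2, 3} --p--> {0, 1, 2, 3}  [seen]
{0, 2, 3} --q--> {0, 1, 2, 3}  [seen]
{0, 1, 2, 3} --p--> {0, 1, 2, 3}  [seen]
{0, 1, 2, 3} --q--> {0, 1, 2, 3}  [seen]
Reachable DFA states: {0}, {0, 1, 3}, {0, 2, 3}, {0, 1, 2, 3}.
{0, 1, 3} is among them.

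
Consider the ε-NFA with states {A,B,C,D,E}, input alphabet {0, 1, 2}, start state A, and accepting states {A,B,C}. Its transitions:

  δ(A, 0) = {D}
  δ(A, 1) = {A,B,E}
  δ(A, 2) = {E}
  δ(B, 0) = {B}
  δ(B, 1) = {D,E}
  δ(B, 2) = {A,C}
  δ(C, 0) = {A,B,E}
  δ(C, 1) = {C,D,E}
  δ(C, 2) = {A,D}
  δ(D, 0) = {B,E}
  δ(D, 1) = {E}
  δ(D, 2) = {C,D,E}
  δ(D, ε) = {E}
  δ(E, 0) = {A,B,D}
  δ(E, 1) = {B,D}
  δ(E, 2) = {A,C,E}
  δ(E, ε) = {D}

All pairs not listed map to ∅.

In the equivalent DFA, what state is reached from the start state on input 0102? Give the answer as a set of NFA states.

{A,C,D,E}

Start: {A}.
δ(A,0) = {D}.
Union: {D}.
ε-closure gives {D,E}.
After 0: {D,E}.
δ(D,1) = {E}; δ(E,1) = {B,D}.
Union: {B,D,E}.
After 1: {B,D,E}.
δ(B,0) = {B}; δ(D,0) = {B,E}; δ(E,0) = {A,B,D}.
Union: {A,B,D,E}.
After 0: {A,B,D,E}.
δ(A,2) = {E}; δ(B,2) = {A,C}; δ(D,2) = {C,D,E}; δ(E,2) = {A,C,E}.
Union: {A,C,D,E}.
After 2: {A,C,D,E}.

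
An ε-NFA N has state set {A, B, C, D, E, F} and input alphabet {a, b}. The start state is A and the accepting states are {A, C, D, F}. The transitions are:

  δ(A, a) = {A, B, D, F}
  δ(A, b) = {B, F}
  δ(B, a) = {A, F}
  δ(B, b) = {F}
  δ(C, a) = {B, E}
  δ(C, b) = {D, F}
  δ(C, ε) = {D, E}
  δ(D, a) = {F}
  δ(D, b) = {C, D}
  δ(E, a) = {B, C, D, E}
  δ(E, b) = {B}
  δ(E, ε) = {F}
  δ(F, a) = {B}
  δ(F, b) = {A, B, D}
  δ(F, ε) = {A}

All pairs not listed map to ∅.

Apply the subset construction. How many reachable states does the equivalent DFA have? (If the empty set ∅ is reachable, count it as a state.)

4

Start state of the DFA: {A} (ε-closure of the NFA start).
{A} --a--> {A, B, D, F}  [new]
{A} --b--> {A, B, F}  [new]
{A, B, D, F} --a--> {A, B, D, F}  [seen]
{A, B, D, F} --b--> {A, B, C, D, E, F}  [new]
{A, B, F} --a--> {A, B, D, F}  [seen]
{A, B, F} --b--> {A, B, D, F}  [seen]
{A, B, C, D, E, F} --a--> {A, B, C, D, E, F}  [seen]
{A, B, C, D, E, F} --b--> {A, B, C, D, E, F}  [seen]
Reachable DFA states: {A}, {A, B, D, F}, {A, B, F}, {A, B, C, D, E, F}.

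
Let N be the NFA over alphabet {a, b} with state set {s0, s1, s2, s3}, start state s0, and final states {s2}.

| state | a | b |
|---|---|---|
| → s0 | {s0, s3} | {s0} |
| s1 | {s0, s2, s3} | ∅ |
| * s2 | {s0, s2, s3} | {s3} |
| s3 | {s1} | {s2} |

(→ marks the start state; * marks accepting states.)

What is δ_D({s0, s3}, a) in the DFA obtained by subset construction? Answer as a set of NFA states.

{s0, s1, s3}

δ(s0,a) = {s0, s3}; δ(s3,a) = {s1}.
Union: {s0, s1, s3}.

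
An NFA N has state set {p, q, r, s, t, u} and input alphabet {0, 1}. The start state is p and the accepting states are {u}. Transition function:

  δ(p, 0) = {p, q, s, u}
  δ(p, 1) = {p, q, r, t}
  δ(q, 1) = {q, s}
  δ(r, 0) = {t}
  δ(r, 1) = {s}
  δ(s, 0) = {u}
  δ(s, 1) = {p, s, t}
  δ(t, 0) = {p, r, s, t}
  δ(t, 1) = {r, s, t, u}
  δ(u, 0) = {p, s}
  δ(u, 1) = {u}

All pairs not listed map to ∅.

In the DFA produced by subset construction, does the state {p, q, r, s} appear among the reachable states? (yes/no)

Start state of the DFA: {p}.
{p} --0--> {p, q, s, u}  [new]
{p} --1--> {p, q, r, t}  [new]
{p, q, s, u} --0--> {p, q, s, u}  [seen]
{p, q, s, u} --1--> {p, q, r, s, t, u}  [new]
{p, q, r, t} --0--> {p, q, r, s, t, u}  [seen]
{p, q, r, t} --1--> {p, q, r, s, t, u}  [seen]
{p, q, r, s, t, u} --0--> {p, q, r, s, t, u}  [seen]
{p, q, r, s, t, u} --1--> {p, q, r, s, t, u}  [seen]
Reachable DFA states: {p}, {p, q, s, u}, {p, q, r, t}, {p, q, r, s, t, u}.
{p, q, r, s} is not among them.

no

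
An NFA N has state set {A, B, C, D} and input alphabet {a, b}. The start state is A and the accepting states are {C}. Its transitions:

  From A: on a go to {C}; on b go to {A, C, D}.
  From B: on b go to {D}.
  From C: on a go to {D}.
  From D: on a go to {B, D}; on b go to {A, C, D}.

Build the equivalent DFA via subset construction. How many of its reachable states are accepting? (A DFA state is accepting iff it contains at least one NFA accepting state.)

3

Start state of the DFA: {A}.
{A} --a--> {C}  [new]
{A} --b--> {A, C, D}  [new]
{C} --a--> {D}  [new]
{C} --b--> ∅  [new]
{A, C, D} --a--> {B, C, D}  [new]
{A, C, D} --b--> {A, C, D}  [seen]
{D} --a--> {B, D}  [new]
{D} --b--> {A, C, D}  [seen]
∅ --a--> ∅  [seen]
∅ --b--> ∅  [seen]
{B, C, D} --a--> {B, D}  [seen]
{B, C, D} --b--> {A, C, D}  [seen]
{B, D} --a--> {B, D}  [seen]
{B, D} --b--> {A, C, D}  [seen]
Reachable DFA states: {A}, {C}, {A, C, D}, {D}, ∅, {B, C, D}, {B, D}.
Accepting DFA states (contain an NFA accepting state): {C}, {A, C, D}, {B, C, D}.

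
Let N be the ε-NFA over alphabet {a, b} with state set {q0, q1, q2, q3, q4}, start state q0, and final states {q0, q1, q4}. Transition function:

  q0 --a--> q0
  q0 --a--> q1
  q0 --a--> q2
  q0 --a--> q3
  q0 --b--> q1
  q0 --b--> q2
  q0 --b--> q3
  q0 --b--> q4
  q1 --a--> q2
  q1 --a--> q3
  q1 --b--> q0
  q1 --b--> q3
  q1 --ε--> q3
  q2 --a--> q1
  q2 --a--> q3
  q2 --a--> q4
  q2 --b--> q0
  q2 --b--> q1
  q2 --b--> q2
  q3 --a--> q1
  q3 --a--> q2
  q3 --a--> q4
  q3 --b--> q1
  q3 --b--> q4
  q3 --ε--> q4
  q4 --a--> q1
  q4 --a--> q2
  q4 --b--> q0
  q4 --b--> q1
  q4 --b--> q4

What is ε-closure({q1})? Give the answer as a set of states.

Begin with {q1}.
q1 →ε {q3}; add q3.
q3 →ε {q4}; add q4.
ε-closure = {q1, q3, q4}.

{q1, q3, q4}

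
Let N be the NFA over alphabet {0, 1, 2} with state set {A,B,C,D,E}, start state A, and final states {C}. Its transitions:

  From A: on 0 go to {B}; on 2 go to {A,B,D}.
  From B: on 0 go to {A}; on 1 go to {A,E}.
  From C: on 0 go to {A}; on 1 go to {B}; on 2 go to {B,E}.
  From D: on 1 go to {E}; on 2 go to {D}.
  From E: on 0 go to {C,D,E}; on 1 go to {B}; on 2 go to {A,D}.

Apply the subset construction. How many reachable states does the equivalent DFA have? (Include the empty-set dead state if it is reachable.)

Start state of the DFA: {A}.
{A} --0--> {B}  [new]
{A} --1--> ∅  [new]
{A} --2--> {A,B,D}  [new]
{B} --0--> {A}  [seen]
{B} --1--> {A,E}  [new]
{B} --2--> ∅  [seen]
∅ --0--> ∅  [seen]
∅ --1--> ∅  [seen]
∅ --2--> ∅  [seen]
{A,B,D} --0--> {A,B}  [new]
{A,B,D} --1--> {A,E}  [seen]
{A,B,D} --2--> {A,B,D}  [seen]
{A,E} --0--> {B,C,D,E}  [new]
{A,E} --1--> {B}  [seen]
{A,E} --2--> {A,B,D}  [seen]
{A,B} --0--> {A,B}  [seen]
{A,B} --1--> {A,E}  [seen]
{A,B} --2--> {A,B,D}  [seen]
{B,C,D,E} --0--> {A,C,D,E}  [new]
{B,C,D,E} --1--> {A,B,E}  [new]
{B,C,D,E} --2--> {A,B,D,E}  [new]
{A,C,D,E} --0--> {A,B,C,D,E}  [new]
{A,C,D,E} --1--> {B,E}  [new]
{A,C,D,E} --2--> {A,B,D,E}  [seen]
{A,B,E} --0--> {A,B,C,D,E}  [seen]
{A,B,E} --1--> {A,B,E}  [seen]
{A,B,E} --2--> {A,B,D}  [seen]
{A,B,D,E} --0--> {A,B,C,D,E}  [seen]
{A,B,D,E} --1--> {A,B,E}  [seen]
{A,B,D,E} --2--> {A,B,D}  [seen]
{A,B,C,D,E} --0--> {A,B,C,D,E}  [seen]
{A,B,C,D,E} --1--> {A,B,E}  [seen]
{A,B,C,D,E} --2--> {A,B,D,E}  [seen]
{B,E} --0--> {A,C,D,E}  [seen]
{B,E} --1--> {A,B,E}  [seen]
{B,E} --2--> {A,D}  [new]
{A,D} --0--> {B}  [seen]
{A,D} --1--> {E}  [new]
{A,D} --2--> {A,B,D}  [seen]
{E} --0--> {C,D,E}  [new]
{E} --1--> {B}  [seen]
{E} --2--> {A,D}  [seen]
{C,D,E} --0--> {A,C,D,E}  [seen]
{C,D,E} --1--> {B,E}  [seen]
{C,D,E} --2--> {A,B,D,E}  [seen]
Reachable DFA states: {A}, {B}, ∅, {A,B,D}, {A,E}, {A,B}, {B,C,D,E}, {A,C,D,E}, {A,B,E}, {A,B,D,E}, {A,B,C,D,E}, {B,E}, {A,D}, {E}, {C,D,E}.

15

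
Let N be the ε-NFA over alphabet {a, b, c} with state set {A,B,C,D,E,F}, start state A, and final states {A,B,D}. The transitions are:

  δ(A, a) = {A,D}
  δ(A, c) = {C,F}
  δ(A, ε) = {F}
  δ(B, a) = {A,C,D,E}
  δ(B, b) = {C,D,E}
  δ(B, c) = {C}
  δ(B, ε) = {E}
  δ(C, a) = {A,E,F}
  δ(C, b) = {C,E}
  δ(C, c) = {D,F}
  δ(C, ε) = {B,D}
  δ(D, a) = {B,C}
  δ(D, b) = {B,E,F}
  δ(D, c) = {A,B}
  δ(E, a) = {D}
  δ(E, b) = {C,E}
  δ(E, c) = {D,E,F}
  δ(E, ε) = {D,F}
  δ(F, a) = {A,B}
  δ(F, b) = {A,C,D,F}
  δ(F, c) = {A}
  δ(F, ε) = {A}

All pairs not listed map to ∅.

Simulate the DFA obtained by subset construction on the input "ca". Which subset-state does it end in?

{A,B,C,D,E,F}

Start: {A,F}.
δ(A,c) = {C,F}; δ(F,c) = {A}.
Union: {A,C,F}.
ε-closure gives {A,B,C,D,E,F}.
After c: {A,B,C,D,E,F}.
δ(A,a) = {A,D}; δ(B,a) = {A,C,D,E}; δ(C,a) = {A,E,F}; δ(D,a) = {B,C}; δ(E,a) = {D}; δ(F,a) = {A,B}.
Union: {A,B,C,D,E,F}.
After a: {A,B,C,D,E,F}.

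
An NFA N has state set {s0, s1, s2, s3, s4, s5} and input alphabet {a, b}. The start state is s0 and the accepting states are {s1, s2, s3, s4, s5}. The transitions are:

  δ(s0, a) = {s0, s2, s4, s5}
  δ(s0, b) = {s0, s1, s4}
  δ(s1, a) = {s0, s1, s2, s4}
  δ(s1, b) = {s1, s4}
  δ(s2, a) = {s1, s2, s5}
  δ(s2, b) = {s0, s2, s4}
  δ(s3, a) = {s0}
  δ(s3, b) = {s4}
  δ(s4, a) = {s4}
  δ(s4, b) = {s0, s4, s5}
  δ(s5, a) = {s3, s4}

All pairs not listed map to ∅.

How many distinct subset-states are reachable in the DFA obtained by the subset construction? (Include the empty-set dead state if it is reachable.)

6

Start state of the DFA: {s0}.
{s0} --a--> {s0, s2, s4, s5}  [new]
{s0} --b--> {s0, s1, s4}  [new]
{s0, s2, s4, s5} --a--> {s0, s1, s2, s3, s4, s5}  [new]
{s0, s2, s4, s5} --b--> {s0, s1, s2, s4, s5}  [new]
{s0, s1, s4} --a--> {s0, s1, s2, s4, s5}  [seen]
{s0, s1, s4} --b--> {s0, s1, s4, s5}  [new]
{s0, s1, s2, s3, s4, s5} --a--> {s0, s1, s2, s3, s4, s5}  [seen]
{s0, s1, s2, s3, s4, s5} --b--> {s0, s1, s2, s4, s5}  [seen]
{s0, s1, s2, s4, s5} --a--> {s0, s1, s2, s3, s4, s5}  [seen]
{s0, s1, s2, s4, s5} --b--> {s0, s1, s2, s4, s5}  [seen]
{s0, s1, s4, s5} --a--> {s0, s1, s2, s3, s4, s5}  [seen]
{s0, s1, s4, s5} --b--> {s0, s1, s4, s5}  [seen]
Reachable DFA states: {s0}, {s0, s2, s4, s5}, {s0, s1, s4}, {s0, s1, s2, s3, s4, s5}, {s0, s1, s2, s4, s5}, {s0, s1, s4, s5}.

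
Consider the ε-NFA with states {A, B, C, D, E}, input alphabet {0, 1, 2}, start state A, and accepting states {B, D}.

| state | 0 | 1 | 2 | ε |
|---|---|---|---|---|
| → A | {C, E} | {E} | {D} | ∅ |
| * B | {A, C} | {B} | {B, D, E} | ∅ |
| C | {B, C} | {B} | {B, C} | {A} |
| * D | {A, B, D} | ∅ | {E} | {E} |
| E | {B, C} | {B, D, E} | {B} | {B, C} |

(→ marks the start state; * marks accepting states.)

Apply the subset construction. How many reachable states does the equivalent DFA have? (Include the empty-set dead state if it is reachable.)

Start state of the DFA: {A} (ε-closure of the NFA start).
{A} --0--> {A, B, C, E}  [new]
{A} --1--> {A, B, C, E}  [seen]
{A} --2--> {A, B, C, D, E}  [new]
{A, B, C, E} --0--> {A, B, C, E}  [seen]
{A, B, C, E} --1--> {A, B, C, D, E}  [seen]
{A, B, C, E} --2--> {A, B, C, D, E}  [seen]
{A, B, C, D, E} --0--> {A, B, C, D, E}  [seen]
{A, B, C, D, E} --1--> {A, B, C, D, E}  [seen]
{A, B, C, D, E} --2--> {A, B, C, D, E}  [seen]
Reachable DFA states: {A}, {A, B, C, E}, {A, B, C, D, E}.

3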